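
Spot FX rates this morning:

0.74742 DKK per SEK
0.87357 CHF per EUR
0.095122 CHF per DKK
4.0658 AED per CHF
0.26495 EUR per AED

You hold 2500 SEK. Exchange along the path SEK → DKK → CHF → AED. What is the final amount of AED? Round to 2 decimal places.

722.66

2500 SEK × 0.74742 = 1868.55 DKK
1868.55 DKK × 0.095122 = 177.7402131 CHF
177.7402131 CHF × 4.0658 = 722.65615842198 AED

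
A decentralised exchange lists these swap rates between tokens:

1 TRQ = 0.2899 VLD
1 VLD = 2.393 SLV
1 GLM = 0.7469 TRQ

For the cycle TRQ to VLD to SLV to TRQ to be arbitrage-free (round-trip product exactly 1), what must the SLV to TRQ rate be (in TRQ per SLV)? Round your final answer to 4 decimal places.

1.4415

Known legs of the cycle: 0.2899 × 2.393 = 0.6937307
For no arbitrage the full-cycle product must be 1, so the missing rate is 1 / 0.6937307 ≈ 1.441482.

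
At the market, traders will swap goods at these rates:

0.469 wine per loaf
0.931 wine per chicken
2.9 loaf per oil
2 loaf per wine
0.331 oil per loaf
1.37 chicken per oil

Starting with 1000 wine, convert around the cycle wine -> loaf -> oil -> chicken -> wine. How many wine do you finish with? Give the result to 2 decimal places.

1000 wine × 2 = 2000 loaf
2000 loaf × 0.331 = 662 oil
662 oil × 1.37 = 906.94 chicken
906.94 chicken × 0.931 = 844.36114 wine

844.36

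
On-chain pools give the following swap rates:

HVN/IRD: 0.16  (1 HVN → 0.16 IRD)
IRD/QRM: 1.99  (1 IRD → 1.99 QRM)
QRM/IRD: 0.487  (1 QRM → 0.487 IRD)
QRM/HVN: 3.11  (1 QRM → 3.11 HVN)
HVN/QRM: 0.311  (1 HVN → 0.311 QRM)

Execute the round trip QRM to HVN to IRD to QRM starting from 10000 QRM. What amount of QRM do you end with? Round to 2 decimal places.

10000 QRM × 3.11 = 31100 HVN
31100 HVN × 0.16 = 4976 IRD
4976 IRD × 1.99 = 9902.24 QRM

9902.24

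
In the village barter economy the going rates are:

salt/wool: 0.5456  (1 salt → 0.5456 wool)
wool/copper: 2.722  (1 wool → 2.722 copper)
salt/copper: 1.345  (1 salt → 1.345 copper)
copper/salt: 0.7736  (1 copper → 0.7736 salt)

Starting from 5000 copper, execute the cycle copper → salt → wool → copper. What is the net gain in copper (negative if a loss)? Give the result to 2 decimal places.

744.46

5000 copper × 0.7736 = 3868 salt
3868 salt × 0.5456 = 2110.3808 wool
2110.3808 wool × 2.722 = 5744.4565376 copper
Net change: 5744.4565376 − 5000 = 744.4565376 copper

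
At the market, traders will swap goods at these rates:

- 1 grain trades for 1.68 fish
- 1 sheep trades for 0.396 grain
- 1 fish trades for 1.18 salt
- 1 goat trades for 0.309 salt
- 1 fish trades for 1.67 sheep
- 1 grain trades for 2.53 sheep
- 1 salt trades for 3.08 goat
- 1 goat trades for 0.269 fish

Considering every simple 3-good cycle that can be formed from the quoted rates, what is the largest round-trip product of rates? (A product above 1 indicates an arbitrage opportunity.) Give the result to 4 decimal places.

1.1110

sheep→grain→fish→sheep: 0.396 × 1.68 × 1.67 = 1.11102
salt→goat→fish→salt: 3.08 × 0.269 × 1.18 = 0.97765
Maximum is sheep→grain→fish→sheep at 1.1110; arbitrage exists.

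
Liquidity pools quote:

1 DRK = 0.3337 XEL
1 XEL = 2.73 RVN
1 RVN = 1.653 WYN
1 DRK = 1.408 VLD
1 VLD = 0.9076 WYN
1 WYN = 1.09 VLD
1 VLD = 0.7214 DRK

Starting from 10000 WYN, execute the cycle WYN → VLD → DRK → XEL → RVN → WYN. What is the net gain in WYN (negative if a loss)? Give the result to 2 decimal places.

1841.16

10000 WYN × 1.09 = 10900 VLD
10900 VLD × 0.7214 = 7863.26 DRK
7863.26 DRK × 0.3337 = 2623.969862 XEL
2623.969862 XEL × 2.73 = 7163.43772326 RVN
7163.43772326 RVN × 1.653 = 11841.16255654878 WYN
Net change: 11841.16255654878 − 10000 = 1841.16255654878 WYN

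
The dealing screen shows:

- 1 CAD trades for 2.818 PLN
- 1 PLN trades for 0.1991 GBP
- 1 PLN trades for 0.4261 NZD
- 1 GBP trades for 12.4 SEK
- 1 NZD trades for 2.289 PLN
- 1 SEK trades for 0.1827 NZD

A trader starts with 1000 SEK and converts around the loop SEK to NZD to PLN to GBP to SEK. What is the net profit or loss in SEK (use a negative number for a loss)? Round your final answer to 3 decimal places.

1000 SEK × 0.1827 = 182.7 NZD
182.7 NZD × 2.289 = 418.2003 PLN
418.2003 PLN × 0.1991 = 83.26367973 GBP
83.26367973 GBP × 12.4 = 1032.469628652 SEK
Net change: 1032.469628652 − 1000 = 32.469628652 SEK

32.470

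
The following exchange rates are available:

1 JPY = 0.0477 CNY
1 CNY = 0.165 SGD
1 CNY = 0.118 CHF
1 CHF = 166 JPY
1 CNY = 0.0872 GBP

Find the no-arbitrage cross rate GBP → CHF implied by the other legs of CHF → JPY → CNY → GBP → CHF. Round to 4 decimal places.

Known legs of the cycle: 166 × 0.0477 × 0.0872 = 0.69046704
For no arbitrage the full-cycle product must be 1, so the missing rate is 1 / 0.69046704 ≈ 1.448295.

1.4483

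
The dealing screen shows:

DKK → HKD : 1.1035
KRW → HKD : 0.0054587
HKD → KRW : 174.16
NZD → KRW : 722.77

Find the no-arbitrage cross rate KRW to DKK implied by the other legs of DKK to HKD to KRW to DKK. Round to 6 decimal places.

Known legs of the cycle: 1.1035 × 174.16 = 192.18556
For no arbitrage the full-cycle product must be 1, so the missing rate is 1 / 192.18556 ≈ 0.00520330.

0.005203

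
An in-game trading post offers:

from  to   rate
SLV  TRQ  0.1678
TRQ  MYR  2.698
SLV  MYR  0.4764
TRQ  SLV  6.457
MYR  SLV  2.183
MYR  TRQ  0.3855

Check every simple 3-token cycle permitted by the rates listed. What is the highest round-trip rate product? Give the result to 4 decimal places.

TRQ→SLV→MYR→TRQ: 6.457 × 0.4764 × 0.3855 = 1.18584
TRQ→MYR→SLV→TRQ: 2.698 × 2.183 × 0.1678 = 0.98830
Maximum is TRQ→SLV→MYR→TRQ at 1.1858; arbitrage exists.

1.1858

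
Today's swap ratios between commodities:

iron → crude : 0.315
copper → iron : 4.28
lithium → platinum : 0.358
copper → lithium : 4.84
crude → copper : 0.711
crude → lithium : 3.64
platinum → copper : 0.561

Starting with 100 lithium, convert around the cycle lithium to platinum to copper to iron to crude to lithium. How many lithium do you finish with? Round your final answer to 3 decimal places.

100 lithium × 0.358 = 35.8 platinum
35.8 platinum × 0.561 = 20.0838 copper
20.0838 copper × 4.28 = 85.958664 iron
85.958664 iron × 0.315 = 27.07697916 crude
27.07697916 crude × 3.64 = 98.5602041424 lithium

98.560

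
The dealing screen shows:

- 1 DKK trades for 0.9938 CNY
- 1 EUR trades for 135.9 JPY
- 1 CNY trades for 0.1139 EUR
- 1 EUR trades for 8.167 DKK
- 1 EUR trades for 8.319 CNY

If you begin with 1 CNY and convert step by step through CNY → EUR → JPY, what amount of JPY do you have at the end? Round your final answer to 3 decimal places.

15.479

1 CNY × 0.1139 = 0.1139 EUR
0.1139 EUR × 135.9 = 15.47901 JPY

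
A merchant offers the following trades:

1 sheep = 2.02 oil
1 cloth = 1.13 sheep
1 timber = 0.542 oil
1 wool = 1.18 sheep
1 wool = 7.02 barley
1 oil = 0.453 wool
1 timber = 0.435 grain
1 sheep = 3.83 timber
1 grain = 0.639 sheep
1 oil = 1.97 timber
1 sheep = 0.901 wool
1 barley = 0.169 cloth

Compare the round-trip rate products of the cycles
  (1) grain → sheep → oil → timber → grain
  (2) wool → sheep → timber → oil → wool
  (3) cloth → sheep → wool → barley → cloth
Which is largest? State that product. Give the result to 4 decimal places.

1.2079

(1) 0.639 × 2.02 × 1.97 × 0.435 = 1.10613
(2) 1.18 × 3.83 × 0.542 × 0.453 = 1.10963
(3) 1.13 × 0.901 × 7.02 × 0.169 = 1.20789
Highest is cycle (3) at 1.2079 (>1, arbitrage).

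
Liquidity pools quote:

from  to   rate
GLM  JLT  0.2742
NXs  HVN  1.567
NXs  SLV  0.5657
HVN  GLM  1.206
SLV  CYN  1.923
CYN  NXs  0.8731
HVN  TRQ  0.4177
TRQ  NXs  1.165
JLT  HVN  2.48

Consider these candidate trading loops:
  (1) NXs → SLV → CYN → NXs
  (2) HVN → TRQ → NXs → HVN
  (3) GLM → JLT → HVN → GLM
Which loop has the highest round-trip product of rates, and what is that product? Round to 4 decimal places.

0.9498

(1) 0.5657 × 1.923 × 0.8731 = 0.94979
(2) 0.4177 × 1.165 × 1.567 = 0.76253
(3) 0.2742 × 2.48 × 1.206 = 0.82010
Highest is cycle (1) at 0.9498 (≤1, no arbitrage).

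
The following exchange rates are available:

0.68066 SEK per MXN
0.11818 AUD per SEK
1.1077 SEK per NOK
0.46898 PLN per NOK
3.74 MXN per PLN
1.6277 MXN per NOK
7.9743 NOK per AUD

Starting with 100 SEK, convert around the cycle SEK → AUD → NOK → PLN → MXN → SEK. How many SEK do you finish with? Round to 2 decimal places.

112.51

100 SEK × 0.11818 = 11.818 AUD
11.818 AUD × 7.9743 = 94.2402774 NOK
94.2402774 NOK × 0.46898 = 44.196805295052 PLN
44.196805295052 PLN × 3.74 = 165.29605180349448 MXN
165.29605180349448 MXN × 0.68066 = 112.5104106205665527568 SEK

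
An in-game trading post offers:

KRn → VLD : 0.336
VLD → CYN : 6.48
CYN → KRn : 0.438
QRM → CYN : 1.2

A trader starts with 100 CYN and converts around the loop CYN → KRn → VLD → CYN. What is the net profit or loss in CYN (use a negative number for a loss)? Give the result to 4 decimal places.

100 CYN × 0.438 = 43.8 KRn
43.8 KRn × 0.336 = 14.7168 VLD
14.7168 VLD × 6.48 = 95.364864 CYN
Net change: 95.364864 − 100 = -4.635136 CYN

-4.6351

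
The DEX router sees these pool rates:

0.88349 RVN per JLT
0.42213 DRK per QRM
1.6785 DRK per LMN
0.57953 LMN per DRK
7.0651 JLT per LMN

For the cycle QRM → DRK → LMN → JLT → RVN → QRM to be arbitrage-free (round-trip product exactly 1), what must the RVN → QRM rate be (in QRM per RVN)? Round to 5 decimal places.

Known legs of the cycle: 0.42213 × 0.57953 × 7.0651 × 0.88349 = 1.5270107407816232811
For no arbitrage the full-cycle product must be 1, so the missing rate is 1 / 1.5270107407816232811 ≈ 0.6548742.

0.65487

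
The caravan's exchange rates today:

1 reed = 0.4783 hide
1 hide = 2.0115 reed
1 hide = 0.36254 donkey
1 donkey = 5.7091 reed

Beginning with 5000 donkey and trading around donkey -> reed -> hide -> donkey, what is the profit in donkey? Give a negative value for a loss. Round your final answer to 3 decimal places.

-50.128

5000 donkey × 5.7091 = 28545.5 reed
28545.5 reed × 0.4783 = 13653.31265 hide
13653.31265 hide × 0.36254 = 4949.871968131 donkey
Net change: 4949.871968131 − 5000 = -50.128031869 donkey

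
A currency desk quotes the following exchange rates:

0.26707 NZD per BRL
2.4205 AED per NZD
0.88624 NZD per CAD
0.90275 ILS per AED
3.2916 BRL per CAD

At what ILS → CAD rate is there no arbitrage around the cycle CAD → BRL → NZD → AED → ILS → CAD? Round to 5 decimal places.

0.52059

Known legs of the cycle: 3.2916 × 0.26707 × 2.4205 × 0.90275 = 1.9208999451647265
For no arbitrage the full-cycle product must be 1, so the missing rate is 1 / 1.9208999451647265 ≈ 0.5205893.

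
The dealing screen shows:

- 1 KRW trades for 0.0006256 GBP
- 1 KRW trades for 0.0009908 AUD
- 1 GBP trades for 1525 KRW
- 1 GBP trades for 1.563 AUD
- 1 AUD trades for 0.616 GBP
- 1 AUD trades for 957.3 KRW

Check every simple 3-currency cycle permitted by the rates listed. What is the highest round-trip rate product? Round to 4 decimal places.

0.9361

GBP→AUD→KRW→GBP: 1.563 × 957.3 × 0.0006256 = 0.93606
GBP→KRW→AUD→GBP: 1525 × 0.0009908 × 0.616 = 0.93076
Maximum is GBP→AUD→KRW→GBP at 0.9361; no arbitrage — every cycle loses value.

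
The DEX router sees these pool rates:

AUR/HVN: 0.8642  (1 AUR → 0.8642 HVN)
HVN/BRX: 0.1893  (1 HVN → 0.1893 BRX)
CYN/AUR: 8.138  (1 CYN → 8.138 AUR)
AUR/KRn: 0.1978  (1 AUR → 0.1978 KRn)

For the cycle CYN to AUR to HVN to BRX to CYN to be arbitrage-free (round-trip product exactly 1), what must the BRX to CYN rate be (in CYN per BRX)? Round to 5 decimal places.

0.75113

Known legs of the cycle: 8.138 × 0.8642 × 0.1893 = 1.33132032228
For no arbitrage the full-cycle product must be 1, so the missing rate is 1 / 1.33132032228 ≈ 0.7511340.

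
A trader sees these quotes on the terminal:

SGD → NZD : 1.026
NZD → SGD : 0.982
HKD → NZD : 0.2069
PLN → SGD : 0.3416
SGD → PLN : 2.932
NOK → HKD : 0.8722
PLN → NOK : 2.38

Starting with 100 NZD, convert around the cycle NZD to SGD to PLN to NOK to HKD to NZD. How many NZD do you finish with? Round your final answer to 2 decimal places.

100 NZD × 0.982 = 98.2 SGD
98.2 SGD × 2.932 = 287.9224 PLN
287.9224 PLN × 2.38 = 685.255312 NOK
685.255312 NOK × 0.8722 = 597.6796831264 HKD
597.6796831264 HKD × 0.2069 = 123.65992643885216 NZD

123.66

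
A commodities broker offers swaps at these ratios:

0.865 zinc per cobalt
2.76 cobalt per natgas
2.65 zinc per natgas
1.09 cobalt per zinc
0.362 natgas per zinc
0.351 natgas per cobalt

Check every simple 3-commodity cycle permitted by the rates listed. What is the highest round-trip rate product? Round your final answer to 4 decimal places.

1.0139

cobalt→natgas→zinc→cobalt: 0.351 × 2.65 × 1.09 = 1.01386
cobalt→zinc→natgas→cobalt: 0.865 × 0.362 × 2.76 = 0.86424
Maximum is cobalt→natgas→zinc→cobalt at 1.0139; arbitrage exists.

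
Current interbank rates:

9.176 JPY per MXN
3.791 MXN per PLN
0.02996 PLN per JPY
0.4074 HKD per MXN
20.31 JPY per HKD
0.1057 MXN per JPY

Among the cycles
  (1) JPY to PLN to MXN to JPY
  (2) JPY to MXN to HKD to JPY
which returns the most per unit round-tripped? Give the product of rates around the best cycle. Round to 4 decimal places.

(1) 0.02996 × 3.791 × 9.176 = 1.04220
(2) 0.1057 × 0.4074 × 20.31 = 0.87459
Highest is cycle (1) at 1.0422 (>1, arbitrage).

1.0422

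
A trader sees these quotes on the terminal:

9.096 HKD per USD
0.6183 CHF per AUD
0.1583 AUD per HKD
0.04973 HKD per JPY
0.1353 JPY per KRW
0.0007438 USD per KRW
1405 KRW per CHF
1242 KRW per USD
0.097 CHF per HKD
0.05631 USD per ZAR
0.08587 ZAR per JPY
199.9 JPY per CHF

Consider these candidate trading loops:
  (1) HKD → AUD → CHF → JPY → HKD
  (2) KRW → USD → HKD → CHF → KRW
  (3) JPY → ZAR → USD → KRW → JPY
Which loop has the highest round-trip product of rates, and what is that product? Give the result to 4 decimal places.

(1) 0.1583 × 0.6183 × 199.9 × 0.04973 = 0.97300
(2) 0.0007438 × 9.096 × 0.097 × 1405 = 0.92205
(3) 0.08587 × 0.05631 × 1242 × 0.1353 = 0.81254
Highest is cycle (1) at 0.9730 (≤1, no arbitrage).

0.9730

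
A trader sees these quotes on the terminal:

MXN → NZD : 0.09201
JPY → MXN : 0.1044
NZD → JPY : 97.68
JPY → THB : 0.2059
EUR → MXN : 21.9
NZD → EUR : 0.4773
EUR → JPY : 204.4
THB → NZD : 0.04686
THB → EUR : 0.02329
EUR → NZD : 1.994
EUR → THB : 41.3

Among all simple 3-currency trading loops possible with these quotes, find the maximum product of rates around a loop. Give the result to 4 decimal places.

0.9802

JPY→THB→EUR→JPY: 0.2059 × 0.02329 × 204.4 = 0.98018
MXN→NZD→EUR→MXN: 0.09201 × 0.4773 × 21.9 = 0.96177
JPY→THB→NZD→JPY: 0.2059 × 0.04686 × 97.68 = 0.94246
JPY→MXN→NZD→JPY: 0.1044 × 0.09201 × 97.68 = 0.93830
EUR→THB→NZD→EUR: 41.3 × 0.04686 × 0.4773 = 0.92373
Maximum is JPY→THB→EUR→JPY at 0.9802; no arbitrage — every cycle loses value.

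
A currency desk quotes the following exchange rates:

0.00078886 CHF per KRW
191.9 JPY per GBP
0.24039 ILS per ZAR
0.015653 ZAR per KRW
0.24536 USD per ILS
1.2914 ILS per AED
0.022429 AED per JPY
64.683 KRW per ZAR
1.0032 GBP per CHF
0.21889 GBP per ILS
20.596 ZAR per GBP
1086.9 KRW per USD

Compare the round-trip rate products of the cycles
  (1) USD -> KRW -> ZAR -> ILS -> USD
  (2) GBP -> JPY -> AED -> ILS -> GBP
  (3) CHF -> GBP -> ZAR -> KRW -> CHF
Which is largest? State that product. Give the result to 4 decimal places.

(1) 1086.9 × 0.015653 × 0.24039 × 0.24536 = 1.00348
(2) 191.9 × 0.022429 × 1.2914 × 0.21889 = 1.21667
(3) 1.0032 × 20.596 × 64.683 × 0.00078886 = 1.05429
Highest is cycle (2) at 1.2167 (>1, arbitrage).

1.2167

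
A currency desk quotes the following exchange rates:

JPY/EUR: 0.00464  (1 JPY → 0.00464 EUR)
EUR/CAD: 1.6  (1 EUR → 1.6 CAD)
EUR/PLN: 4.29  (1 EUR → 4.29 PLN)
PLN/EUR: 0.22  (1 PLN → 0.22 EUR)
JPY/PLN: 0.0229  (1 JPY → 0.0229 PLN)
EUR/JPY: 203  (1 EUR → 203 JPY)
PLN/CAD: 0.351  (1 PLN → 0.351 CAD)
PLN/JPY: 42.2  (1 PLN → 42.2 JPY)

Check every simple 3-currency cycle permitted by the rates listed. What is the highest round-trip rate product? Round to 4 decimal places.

PLN→EUR→JPY→PLN: 0.22 × 203 × 0.0229 = 1.02271
PLN→JPY→EUR→PLN: 42.2 × 0.00464 × 4.29 = 0.84002
Maximum is PLN→EUR→JPY→PLN at 1.0227; arbitrage exists.

1.0227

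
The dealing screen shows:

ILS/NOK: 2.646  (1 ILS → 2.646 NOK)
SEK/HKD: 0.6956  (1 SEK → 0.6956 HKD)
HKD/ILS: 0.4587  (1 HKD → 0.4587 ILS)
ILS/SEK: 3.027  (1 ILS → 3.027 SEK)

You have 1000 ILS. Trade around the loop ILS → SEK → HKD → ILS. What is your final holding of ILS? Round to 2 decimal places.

1000 ILS × 3.027 = 3027 SEK
3027 SEK × 0.6956 = 2105.5812 HKD
2105.5812 HKD × 0.4587 = 965.83009644 ILS

965.83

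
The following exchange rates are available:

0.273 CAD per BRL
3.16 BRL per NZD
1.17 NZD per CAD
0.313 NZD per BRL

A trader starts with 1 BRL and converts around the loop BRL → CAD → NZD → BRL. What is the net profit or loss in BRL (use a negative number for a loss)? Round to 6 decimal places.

1 BRL × 0.273 = 0.273 CAD
0.273 CAD × 1.17 = 0.31941 NZD
0.31941 NZD × 3.16 = 1.0093356 BRL
Net change: 1.0093356 − 1 = 0.0093356 BRL

0.009336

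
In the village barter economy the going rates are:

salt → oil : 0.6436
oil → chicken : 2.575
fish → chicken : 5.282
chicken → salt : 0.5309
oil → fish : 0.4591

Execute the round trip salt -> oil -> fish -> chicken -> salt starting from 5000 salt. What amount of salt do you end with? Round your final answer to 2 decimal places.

5000 salt × 0.6436 = 3218 oil
3218 oil × 0.4591 = 1477.3838 fish
1477.3838 fish × 5.282 = 7803.5412316 chicken
7803.5412316 chicken × 0.5309 = 4142.90003985644 salt

4142.90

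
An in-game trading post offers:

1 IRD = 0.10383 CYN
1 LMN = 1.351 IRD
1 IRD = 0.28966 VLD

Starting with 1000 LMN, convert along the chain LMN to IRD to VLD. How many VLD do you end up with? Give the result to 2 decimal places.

1000 LMN × 1.351 = 1351 IRD
1351 IRD × 0.28966 = 391.33066 VLD

391.33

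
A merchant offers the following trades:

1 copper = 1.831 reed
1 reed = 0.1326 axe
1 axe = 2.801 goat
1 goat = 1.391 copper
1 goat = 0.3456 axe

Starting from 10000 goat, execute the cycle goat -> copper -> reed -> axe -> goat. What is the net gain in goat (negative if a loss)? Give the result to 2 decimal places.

10000 goat × 1.391 = 13910 copper
13910 copper × 1.831 = 25469.21 reed
25469.21 reed × 0.1326 = 3377.217246 axe
3377.217246 axe × 2.801 = 9459.585506046 goat
Net change: 9459.585506046 − 10000 = -540.414493954 goat

-540.41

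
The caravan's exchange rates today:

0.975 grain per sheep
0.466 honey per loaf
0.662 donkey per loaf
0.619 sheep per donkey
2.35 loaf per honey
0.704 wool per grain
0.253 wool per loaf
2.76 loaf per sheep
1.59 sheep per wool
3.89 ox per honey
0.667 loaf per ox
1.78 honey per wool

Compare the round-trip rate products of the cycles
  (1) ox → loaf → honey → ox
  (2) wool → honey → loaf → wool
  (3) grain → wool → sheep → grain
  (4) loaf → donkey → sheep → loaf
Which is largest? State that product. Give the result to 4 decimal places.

1.2091

(1) 0.667 × 0.466 × 3.89 = 1.20910
(2) 1.78 × 2.35 × 0.253 = 1.05830
(3) 0.704 × 1.59 × 0.975 = 1.09138
(4) 0.662 × 0.619 × 2.76 = 1.13099
Highest is cycle (1) at 1.2091 (>1, arbitrage).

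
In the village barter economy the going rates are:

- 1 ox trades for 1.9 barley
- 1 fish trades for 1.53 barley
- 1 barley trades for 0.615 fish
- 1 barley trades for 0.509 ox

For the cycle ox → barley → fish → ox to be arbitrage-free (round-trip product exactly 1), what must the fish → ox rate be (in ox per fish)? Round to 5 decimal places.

Known legs of the cycle: 1.9 × 0.615 = 1.1685
For no arbitrage the full-cycle product must be 1, so the missing rate is 1 / 1.1685 ≈ 0.8557980.

0.85580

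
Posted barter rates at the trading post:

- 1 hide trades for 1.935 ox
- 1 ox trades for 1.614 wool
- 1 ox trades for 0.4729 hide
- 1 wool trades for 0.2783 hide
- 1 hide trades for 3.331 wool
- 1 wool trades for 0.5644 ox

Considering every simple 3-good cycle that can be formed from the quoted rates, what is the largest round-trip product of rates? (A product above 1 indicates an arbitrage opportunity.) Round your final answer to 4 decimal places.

0.8891

ox→hide→wool→ox: 0.4729 × 3.331 × 0.5644 = 0.88906
ox→wool→hide→ox: 1.614 × 0.2783 × 1.935 = 0.86916
Maximum is ox→hide→wool→ox at 0.8891; no arbitrage — every cycle loses value.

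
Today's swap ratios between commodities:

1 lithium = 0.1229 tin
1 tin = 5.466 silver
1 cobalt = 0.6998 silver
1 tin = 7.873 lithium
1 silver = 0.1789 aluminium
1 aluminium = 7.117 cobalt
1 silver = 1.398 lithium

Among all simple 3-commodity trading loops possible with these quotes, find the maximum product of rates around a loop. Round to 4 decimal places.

tin→silver→lithium→tin: 5.466 × 1.398 × 0.1229 = 0.93914
aluminium→cobalt→silver→aluminium: 7.117 × 0.6998 × 0.1789 = 0.89101
Maximum is tin→silver→lithium→tin at 0.9391; no arbitrage — every cycle loses value.

0.9391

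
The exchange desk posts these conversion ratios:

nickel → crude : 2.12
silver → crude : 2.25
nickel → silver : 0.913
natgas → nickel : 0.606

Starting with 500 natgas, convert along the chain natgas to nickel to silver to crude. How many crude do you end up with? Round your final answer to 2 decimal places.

622.44

500 natgas × 0.606 = 303 nickel
303 nickel × 0.913 = 276.639 silver
276.639 silver × 2.25 = 622.43775 crude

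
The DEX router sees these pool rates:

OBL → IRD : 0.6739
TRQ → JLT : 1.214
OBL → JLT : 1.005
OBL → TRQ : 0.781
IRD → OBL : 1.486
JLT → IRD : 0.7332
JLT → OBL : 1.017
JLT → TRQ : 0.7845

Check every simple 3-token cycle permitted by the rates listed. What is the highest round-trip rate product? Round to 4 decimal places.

1.0950

OBL→JLT→IRD→OBL: 1.005 × 0.7332 × 1.486 = 1.09498
OBL→TRQ→JLT→OBL: 0.781 × 1.214 × 1.017 = 0.96425
Maximum is OBL→JLT→IRD→OBL at 1.0950; arbitrage exists.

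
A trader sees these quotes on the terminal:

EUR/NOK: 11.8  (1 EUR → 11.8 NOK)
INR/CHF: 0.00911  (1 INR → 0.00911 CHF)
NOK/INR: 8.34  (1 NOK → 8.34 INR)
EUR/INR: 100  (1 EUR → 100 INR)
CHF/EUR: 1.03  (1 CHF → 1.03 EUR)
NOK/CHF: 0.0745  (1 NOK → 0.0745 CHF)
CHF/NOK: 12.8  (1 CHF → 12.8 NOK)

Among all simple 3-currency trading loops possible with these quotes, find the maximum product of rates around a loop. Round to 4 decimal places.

INR→CHF→NOK→INR: 0.00911 × 12.8 × 8.34 = 0.97251
INR→CHF→EUR→INR: 0.00911 × 1.03 × 100 = 0.93833
NOK→CHF→EUR→NOK: 0.0745 × 1.03 × 11.8 = 0.90547
Maximum is INR→CHF→NOK→INR at 0.9725; no arbitrage — every cycle loses value.

0.9725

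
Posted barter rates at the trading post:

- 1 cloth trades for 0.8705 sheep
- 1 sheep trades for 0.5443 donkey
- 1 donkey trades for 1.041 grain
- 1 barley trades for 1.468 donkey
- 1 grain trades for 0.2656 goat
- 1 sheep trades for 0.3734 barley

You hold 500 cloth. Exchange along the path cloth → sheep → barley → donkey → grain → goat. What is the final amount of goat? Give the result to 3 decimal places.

500 cloth × 0.8705 = 435.25 sheep
435.25 sheep × 0.3734 = 162.52235 barley
162.52235 barley × 1.468 = 238.5828098 donkey
238.5828098 donkey × 1.041 = 248.3647050018 grain
248.3647050018 grain × 0.2656 = 65.96566564847808 goat

65.966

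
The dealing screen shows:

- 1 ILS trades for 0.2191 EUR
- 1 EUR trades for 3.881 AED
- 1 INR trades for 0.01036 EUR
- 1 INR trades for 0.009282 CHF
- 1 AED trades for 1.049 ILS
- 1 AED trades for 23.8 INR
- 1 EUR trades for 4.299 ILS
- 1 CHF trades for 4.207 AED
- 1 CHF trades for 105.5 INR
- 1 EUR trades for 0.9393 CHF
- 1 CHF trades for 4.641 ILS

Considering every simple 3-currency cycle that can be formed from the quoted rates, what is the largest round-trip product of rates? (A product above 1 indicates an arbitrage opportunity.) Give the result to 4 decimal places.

EUR→CHF→INR→EUR: 0.9393 × 105.5 × 0.01036 = 1.02664
AED→INR→EUR→AED: 23.8 × 0.01036 × 3.881 = 0.95693
ILS→EUR→CHF→ILS: 0.2191 × 0.9393 × 4.641 = 0.95512
AED→INR→CHF→AED: 23.8 × 0.009282 × 4.207 = 0.92938
ILS→EUR→AED→ILS: 0.2191 × 3.881 × 1.049 = 0.89199
Maximum is EUR→CHF→INR→EUR at 1.0266; arbitrage exists.

1.0266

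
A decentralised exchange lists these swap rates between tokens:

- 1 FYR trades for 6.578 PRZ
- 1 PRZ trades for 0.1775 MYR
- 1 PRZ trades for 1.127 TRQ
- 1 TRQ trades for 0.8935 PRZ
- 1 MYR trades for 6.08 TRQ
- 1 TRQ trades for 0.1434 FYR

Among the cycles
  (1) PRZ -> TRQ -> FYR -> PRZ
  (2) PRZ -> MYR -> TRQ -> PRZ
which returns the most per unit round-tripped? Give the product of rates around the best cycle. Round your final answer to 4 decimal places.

(1) 1.127 × 0.1434 × 6.578 = 1.06308
(2) 0.1775 × 6.08 × 0.8935 = 0.96427
Highest is cycle (1) at 1.0631 (>1, arbitrage).

1.0631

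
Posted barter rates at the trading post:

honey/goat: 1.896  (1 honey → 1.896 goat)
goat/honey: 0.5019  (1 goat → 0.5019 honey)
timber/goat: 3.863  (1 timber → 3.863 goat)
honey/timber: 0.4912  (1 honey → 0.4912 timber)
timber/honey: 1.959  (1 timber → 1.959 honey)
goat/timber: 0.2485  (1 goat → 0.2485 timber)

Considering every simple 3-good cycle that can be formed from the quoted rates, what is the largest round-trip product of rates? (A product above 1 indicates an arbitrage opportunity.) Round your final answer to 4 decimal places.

0.9524

timber→goat→honey→timber: 3.863 × 0.5019 × 0.4912 = 0.95236
timber→honey→goat→timber: 1.959 × 1.896 × 0.2485 = 0.92299
Maximum is timber→goat→honey→timber at 0.9524; no arbitrage — every cycle loses value.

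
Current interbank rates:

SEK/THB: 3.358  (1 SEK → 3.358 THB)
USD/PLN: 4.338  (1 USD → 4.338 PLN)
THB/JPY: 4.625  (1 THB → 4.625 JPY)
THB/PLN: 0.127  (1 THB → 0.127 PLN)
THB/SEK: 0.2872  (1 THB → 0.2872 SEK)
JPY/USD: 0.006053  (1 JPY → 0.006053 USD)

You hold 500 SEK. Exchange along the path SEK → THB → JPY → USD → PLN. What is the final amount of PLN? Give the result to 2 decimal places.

500 SEK × 3.358 = 1679 THB
1679 THB × 4.625 = 7765.375 JPY
7765.375 JPY × 0.006053 = 47.003814875 USD
47.003814875 USD × 4.338 = 203.90254892775 PLN

203.90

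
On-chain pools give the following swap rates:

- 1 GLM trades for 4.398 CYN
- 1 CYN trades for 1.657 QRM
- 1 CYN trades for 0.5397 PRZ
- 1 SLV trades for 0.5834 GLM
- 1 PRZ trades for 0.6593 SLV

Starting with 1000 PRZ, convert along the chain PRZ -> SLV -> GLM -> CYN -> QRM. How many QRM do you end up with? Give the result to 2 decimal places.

1000 PRZ × 0.6593 = 659.3 SLV
659.3 SLV × 0.5834 = 384.63562 GLM
384.63562 GLM × 4.398 = 1691.62745676 CYN
1691.62745676 CYN × 1.657 = 2803.02669585132 QRM

2803.03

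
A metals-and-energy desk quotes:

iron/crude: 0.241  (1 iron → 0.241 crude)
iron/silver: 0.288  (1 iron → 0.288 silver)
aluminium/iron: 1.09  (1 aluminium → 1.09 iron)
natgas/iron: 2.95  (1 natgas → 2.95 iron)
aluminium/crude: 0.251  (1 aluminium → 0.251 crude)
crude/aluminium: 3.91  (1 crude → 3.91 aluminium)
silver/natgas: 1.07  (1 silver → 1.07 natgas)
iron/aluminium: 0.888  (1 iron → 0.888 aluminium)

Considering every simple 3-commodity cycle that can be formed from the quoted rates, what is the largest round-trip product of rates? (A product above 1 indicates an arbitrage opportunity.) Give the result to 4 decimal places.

iron→crude→aluminium→iron: 0.241 × 3.91 × 1.09 = 1.02712
iron→silver→natgas→iron: 0.288 × 1.07 × 2.95 = 0.90907
Maximum is iron→crude→aluminium→iron at 1.0271; arbitrage exists.

1.0271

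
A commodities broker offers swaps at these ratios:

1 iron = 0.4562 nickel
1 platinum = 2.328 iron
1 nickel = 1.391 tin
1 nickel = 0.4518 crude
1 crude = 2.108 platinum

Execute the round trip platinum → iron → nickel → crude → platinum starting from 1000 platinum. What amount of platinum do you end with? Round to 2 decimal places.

1000 platinum × 2.328 = 2328 iron
2328 iron × 0.4562 = 1062.0336 nickel
1062.0336 nickel × 0.4518 = 479.82678048 crude
479.82678048 crude × 2.108 = 1011.47485325184 platinum

1011.47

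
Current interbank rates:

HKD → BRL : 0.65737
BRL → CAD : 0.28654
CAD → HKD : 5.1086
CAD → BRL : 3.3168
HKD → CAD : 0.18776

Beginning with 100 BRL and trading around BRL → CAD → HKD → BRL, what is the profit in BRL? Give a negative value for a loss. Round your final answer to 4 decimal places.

100 BRL × 0.28654 = 28.654 CAD
28.654 CAD × 5.1086 = 146.3818244 HKD
146.3818244 HKD × 0.65737 = 96.227019905828 BRL
Net change: 96.227019905828 − 100 = -3.772980094172 BRL

-3.7730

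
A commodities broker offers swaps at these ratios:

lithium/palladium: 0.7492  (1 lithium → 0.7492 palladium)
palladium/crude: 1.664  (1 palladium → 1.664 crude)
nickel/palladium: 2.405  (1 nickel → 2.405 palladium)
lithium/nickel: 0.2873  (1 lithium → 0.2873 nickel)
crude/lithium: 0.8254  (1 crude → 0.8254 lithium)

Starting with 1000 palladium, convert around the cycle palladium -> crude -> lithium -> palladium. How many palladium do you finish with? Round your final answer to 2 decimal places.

1000 palladium × 1.664 = 1664 crude
1664 crude × 0.8254 = 1373.4656 lithium
1373.4656 lithium × 0.7492 = 1029.00042752 palladium

1029.00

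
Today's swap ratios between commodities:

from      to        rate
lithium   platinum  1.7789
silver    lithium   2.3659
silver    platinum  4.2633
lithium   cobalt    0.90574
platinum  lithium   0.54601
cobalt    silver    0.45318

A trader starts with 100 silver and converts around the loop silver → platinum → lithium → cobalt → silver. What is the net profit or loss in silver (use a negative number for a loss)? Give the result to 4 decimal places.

100 silver × 4.2633 = 426.33 platinum
426.33 platinum × 0.54601 = 232.7804433 lithium
232.7804433 lithium × 0.90574 = 210.838558714542 cobalt
210.838558714542 cobalt × 0.45318 = 95.54781803825614356 silver
Net change: 95.54781803825614356 − 100 = -4.45218196174385644 silver

-4.4522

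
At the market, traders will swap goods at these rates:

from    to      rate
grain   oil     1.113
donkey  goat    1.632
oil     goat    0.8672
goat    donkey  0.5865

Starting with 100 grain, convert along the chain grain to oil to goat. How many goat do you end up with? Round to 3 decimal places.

100 grain × 1.113 = 111.3 oil
111.3 oil × 0.8672 = 96.51936 goat

96.519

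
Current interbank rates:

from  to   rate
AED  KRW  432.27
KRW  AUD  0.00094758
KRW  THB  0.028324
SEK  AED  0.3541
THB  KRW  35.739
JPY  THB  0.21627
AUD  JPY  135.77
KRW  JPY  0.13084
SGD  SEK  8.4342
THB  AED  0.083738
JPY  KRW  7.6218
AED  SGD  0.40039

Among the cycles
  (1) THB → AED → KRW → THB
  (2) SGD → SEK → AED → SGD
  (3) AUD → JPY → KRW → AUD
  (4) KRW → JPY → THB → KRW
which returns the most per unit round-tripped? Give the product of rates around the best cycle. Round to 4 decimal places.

(1) 0.083738 × 432.27 × 0.028324 = 1.02526
(2) 8.4342 × 0.3541 × 0.40039 = 1.19578
(3) 135.77 × 7.6218 × 0.00094758 = 0.98057
(4) 0.13084 × 0.21627 × 35.739 = 1.01130
Highest is cycle (2) at 1.1958 (>1, arbitrage).

1.1958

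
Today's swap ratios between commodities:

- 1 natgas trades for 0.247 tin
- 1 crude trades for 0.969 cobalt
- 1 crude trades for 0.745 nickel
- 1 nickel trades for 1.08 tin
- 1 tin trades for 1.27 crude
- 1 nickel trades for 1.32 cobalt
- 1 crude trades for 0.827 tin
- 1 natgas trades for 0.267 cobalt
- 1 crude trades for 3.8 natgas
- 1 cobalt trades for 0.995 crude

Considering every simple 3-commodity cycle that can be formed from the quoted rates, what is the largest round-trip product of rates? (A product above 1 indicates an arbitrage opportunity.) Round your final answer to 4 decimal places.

1.1920

tin→crude→natgas→tin: 1.27 × 3.8 × 0.247 = 1.19202
nickel→tin→crude→nickel: 1.08 × 1.27 × 0.745 = 1.02184
cobalt→crude→natgas→cobalt: 0.995 × 3.8 × 0.267 = 1.00953
nickel→cobalt→crude→nickel: 1.32 × 0.995 × 0.745 = 0.97848
Maximum is tin→crude→natgas→tin at 1.1920; arbitrage exists.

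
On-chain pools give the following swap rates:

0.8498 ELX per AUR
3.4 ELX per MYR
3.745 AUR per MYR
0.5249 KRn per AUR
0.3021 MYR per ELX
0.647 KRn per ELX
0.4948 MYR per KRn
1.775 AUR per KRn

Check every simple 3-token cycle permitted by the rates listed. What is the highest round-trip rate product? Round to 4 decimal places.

MYR→ELX→KRn→MYR: 3.4 × 0.647 × 0.4948 = 1.08846
AUR→ELX→KRn→AUR: 0.8498 × 0.647 × 1.775 = 0.97593
AUR→KRn→MYR→AUR: 0.5249 × 0.4948 × 3.745 = 0.97265
AUR→ELX→MYR→AUR: 0.8498 × 0.3021 × 3.745 = 0.96143
Maximum is MYR→ELX→KRn→MYR at 1.0885; arbitrage exists.

1.0885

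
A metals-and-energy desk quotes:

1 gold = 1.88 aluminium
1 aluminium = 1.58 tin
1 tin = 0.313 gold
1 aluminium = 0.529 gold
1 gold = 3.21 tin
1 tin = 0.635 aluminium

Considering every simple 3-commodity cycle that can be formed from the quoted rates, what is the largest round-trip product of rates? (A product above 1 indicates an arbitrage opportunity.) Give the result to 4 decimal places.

gold→tin→aluminium→gold: 3.21 × 0.635 × 0.529 = 1.07829
gold→aluminium→tin→gold: 1.88 × 1.58 × 0.313 = 0.92974
Maximum is gold→tin→aluminium→gold at 1.0783; arbitrage exists.

1.0783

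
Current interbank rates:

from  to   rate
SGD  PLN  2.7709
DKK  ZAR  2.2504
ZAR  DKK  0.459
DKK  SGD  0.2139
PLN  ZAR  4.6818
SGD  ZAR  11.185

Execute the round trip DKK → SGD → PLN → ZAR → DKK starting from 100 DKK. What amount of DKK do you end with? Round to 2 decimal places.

127.37

100 DKK × 0.2139 = 21.39 SGD
21.39 SGD × 2.7709 = 59.269551 PLN
59.269551 PLN × 4.6818 = 277.4881838718 ZAR
277.4881838718 ZAR × 0.459 = 127.3670763971562 DKK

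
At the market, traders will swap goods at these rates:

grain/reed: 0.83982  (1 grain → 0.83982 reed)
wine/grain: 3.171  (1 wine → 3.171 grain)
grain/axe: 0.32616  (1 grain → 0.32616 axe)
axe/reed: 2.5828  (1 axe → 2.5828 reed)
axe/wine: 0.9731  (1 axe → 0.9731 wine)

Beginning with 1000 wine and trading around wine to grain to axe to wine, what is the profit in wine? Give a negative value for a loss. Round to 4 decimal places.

6.4319

1000 wine × 3.171 = 3171 grain
3171 grain × 0.32616 = 1034.25336 axe
1034.25336 axe × 0.9731 = 1006.431944616 wine
Net change: 1006.431944616 − 1000 = 6.431944616 wine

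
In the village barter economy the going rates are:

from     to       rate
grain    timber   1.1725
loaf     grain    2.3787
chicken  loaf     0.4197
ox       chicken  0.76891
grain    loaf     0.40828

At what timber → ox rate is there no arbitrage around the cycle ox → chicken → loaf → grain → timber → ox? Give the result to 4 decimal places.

Known legs of the cycle: 0.76891 × 0.4197 × 2.3787 × 1.1725 = 0.90005075862482025
For no arbitrage the full-cycle product must be 1, so the missing rate is 1 / 0.90005075862482025 ≈ 1.111048.

1.1110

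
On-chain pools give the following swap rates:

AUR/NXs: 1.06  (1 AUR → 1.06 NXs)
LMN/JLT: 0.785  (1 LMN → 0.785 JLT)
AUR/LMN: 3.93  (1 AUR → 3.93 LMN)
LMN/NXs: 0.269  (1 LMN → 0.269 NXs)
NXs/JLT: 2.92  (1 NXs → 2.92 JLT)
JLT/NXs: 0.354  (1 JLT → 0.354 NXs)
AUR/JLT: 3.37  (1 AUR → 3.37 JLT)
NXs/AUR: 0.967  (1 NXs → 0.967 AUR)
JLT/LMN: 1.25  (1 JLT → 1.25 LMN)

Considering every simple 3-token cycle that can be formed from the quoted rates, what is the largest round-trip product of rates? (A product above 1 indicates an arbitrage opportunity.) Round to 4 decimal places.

1.1536

NXs→AUR→JLT→NXs: 0.967 × 3.37 × 0.354 = 1.15361
NXs→AUR→LMN→NXs: 0.967 × 3.93 × 0.269 = 1.02228
NXs→JLT→LMN→NXs: 2.92 × 1.25 × 0.269 = 0.98185
Maximum is NXs→AUR→JLT→NXs at 1.1536; arbitrage exists.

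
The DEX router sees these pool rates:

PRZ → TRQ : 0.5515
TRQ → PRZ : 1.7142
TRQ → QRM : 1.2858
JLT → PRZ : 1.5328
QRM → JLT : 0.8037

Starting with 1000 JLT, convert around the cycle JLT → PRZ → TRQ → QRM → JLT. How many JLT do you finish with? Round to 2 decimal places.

873.57

1000 JLT × 1.5328 = 1532.8 PRZ
1532.8 PRZ × 0.5515 = 845.3392 TRQ
845.3392 TRQ × 1.2858 = 1086.93714336 QRM
1086.93714336 QRM × 0.8037 = 873.571382118432 JLT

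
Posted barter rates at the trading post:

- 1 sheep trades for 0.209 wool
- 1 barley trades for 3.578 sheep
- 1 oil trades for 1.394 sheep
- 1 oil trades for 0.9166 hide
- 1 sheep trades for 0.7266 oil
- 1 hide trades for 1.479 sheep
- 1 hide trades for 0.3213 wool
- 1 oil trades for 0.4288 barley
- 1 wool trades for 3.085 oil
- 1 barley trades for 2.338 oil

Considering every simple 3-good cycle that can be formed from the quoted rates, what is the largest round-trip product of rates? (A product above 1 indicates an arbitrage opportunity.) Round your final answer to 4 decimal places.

barley→sheep→oil→barley: 3.578 × 0.7266 × 0.4288 = 1.11478
hide→sheep→oil→hide: 1.479 × 0.7266 × 0.9166 = 0.98502
wool→oil→hide→wool: 3.085 × 0.9166 × 0.3213 = 0.90854
wool→oil→sheep→wool: 3.085 × 1.394 × 0.209 = 0.89880
Maximum is barley→sheep→oil→barley at 1.1148; arbitrage exists.

1.1148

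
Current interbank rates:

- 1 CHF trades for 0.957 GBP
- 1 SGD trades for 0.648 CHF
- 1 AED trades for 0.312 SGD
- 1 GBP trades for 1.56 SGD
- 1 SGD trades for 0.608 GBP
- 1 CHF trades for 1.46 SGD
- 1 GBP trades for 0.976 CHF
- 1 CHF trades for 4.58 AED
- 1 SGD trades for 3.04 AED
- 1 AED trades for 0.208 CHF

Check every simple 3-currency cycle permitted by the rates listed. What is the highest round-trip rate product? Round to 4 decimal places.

0.9674

GBP→SGD→CHF→GBP: 1.56 × 0.648 × 0.957 = 0.96741
SGD→CHF→AED→SGD: 0.648 × 4.58 × 0.312 = 0.92597
SGD→AED→CHF→SGD: 3.04 × 0.208 × 1.46 = 0.92319
GBP→CHF→SGD→GBP: 0.976 × 1.46 × 0.608 = 0.86638
Maximum is GBP→SGD→CHF→GBP at 0.9674; no arbitrage — every cycle loses value.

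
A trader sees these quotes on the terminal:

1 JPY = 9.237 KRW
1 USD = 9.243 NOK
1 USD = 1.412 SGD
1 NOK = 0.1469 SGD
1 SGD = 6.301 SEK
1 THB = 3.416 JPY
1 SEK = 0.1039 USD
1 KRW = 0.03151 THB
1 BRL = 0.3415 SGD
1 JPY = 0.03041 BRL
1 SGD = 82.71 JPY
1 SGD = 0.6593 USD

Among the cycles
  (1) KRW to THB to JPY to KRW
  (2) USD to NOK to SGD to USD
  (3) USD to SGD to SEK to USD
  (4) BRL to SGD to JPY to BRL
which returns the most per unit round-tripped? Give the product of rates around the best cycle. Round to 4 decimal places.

0.9943

(1) 0.03151 × 3.416 × 9.237 = 0.99425
(2) 9.243 × 0.1469 × 0.6593 = 0.89520
(3) 1.412 × 6.301 × 0.1039 = 0.92440
(4) 0.3415 × 82.71 × 0.03041 = 0.85894
Highest is cycle (1) at 0.9943 (≤1, no arbitrage).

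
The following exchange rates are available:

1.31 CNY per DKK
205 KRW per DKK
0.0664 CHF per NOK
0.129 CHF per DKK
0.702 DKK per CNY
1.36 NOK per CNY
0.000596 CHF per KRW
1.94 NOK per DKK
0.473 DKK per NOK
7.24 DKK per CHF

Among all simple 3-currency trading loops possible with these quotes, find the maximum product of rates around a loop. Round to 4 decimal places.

0.9326

DKK→NOK→CHF→DKK: 1.94 × 0.0664 × 7.24 = 0.93263
KRW→CHF→DKK→KRW: 0.000596 × 7.24 × 205 = 0.88458
DKK→CNY→NOK→DKK: 1.31 × 1.36 × 0.473 = 0.84270
Maximum is DKK→NOK→CHF→DKK at 0.9326; no arbitrage — every cycle loses value.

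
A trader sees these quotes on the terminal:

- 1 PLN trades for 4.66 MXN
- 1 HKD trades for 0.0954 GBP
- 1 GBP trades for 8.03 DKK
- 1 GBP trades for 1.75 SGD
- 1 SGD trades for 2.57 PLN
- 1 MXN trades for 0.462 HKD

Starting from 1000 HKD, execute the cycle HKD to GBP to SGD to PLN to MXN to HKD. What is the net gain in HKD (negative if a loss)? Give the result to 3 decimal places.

-76.265

1000 HKD × 0.0954 = 95.4 GBP
95.4 GBP × 1.75 = 166.95 SGD
166.95 SGD × 2.57 = 429.0615 PLN
429.0615 PLN × 4.66 = 1999.42659 MXN
1999.42659 MXN × 0.462 = 923.73508458 HKD
Net change: 923.73508458 − 1000 = -76.26491542 HKD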